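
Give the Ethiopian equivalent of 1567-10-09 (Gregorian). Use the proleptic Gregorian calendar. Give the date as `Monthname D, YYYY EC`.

Tikimt 1, 1560 EC

Both dates share Julian Day Number 2293676; in the Ethiopian calendar that is 1 Tikimt 1560 EC.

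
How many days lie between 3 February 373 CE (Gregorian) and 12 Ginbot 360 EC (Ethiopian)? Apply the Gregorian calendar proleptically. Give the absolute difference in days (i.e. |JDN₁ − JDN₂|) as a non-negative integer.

1732

First date → JDN 1857329; second date → JDN 1855597.
The interval is |1857329 − 1855597| = 1732 days.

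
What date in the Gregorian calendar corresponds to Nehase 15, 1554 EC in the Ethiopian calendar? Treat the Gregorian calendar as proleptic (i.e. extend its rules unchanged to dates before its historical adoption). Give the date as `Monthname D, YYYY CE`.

August 18, 1562 CE

Julian Day Number of the source date = 2291798.
Converting JDN 2291798 to the Gregorian calendar gives 18 August 1562 CE.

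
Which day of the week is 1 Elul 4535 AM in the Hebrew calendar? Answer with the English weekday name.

Equivalently 6 August 775 Gregorian, JDN 2004340.
JDN 2004340 mod 7 = 2, and JDN 0 was a Monday, so this is a Wednesday.

Wednesday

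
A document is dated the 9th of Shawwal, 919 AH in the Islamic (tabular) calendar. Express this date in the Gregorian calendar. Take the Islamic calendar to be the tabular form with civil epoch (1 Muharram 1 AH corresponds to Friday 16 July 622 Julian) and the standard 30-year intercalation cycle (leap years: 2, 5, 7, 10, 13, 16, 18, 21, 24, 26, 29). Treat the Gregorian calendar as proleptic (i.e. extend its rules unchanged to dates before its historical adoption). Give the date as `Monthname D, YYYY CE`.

December 18, 1513 CE

Julian Day Number of the source date = 2274023.
Converting JDN 2274023 to the Gregorian calendar gives 18 December 1513 CE.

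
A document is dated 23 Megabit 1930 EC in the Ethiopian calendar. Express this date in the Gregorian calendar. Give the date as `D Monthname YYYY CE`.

1 April 1938 CE

Both dates share Julian Day Number 2428990; in the Gregorian calendar that is 1 April 1938 CE.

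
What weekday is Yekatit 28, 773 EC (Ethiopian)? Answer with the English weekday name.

Equivalently 26 February 781 Gregorian, JDN 2006371.
2006371 ≡ 3 (mod 7); counting from Monday = 0 gives Thursday.

Thursday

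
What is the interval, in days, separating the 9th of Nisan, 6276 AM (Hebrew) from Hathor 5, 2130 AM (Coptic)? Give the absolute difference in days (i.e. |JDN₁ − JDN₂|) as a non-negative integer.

First date → JDN 2640112; second date → JDN 2602711.
The interval is |2640112 − 2602711| = 37401 days.

37401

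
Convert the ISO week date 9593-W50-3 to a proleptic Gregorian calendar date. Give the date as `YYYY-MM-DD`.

9593-12-15

ISO week 1 of 9593 is the week containing the first Thursday of 9593.
Week 50, day 3 (Wednesday) lands on 9593-12-15.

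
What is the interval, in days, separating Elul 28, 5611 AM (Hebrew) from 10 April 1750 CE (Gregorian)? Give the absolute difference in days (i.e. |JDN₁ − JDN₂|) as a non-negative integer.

JDN of the first date = 2397391.
JDN of the second date = 2360334.
|2360334 − 2397391| = 37057.

37057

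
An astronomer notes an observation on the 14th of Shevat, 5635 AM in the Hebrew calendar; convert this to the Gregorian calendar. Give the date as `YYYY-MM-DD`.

1875-01-20

Julian Day Number of the source date = 2405909.
Converting JDN 2405909 to the Gregorian calendar gives 20 January 1875 CE.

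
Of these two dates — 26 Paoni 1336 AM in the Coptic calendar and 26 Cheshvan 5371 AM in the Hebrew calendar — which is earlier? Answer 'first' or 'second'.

Converting both to JDN: 2312934 vs 2309416; the smaller is the second.

second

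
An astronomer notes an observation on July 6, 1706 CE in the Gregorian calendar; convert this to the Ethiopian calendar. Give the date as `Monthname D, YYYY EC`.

Hamle 1, 1698 EC

Julian Day Number of the source date = 2344350.
Converting JDN 2344350 to the Ethiopian calendar gives 1 Hamle 1698 EC.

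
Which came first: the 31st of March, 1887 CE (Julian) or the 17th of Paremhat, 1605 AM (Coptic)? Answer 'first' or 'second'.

First date → JDN 2410374; second date → JDN 2411087.
JDN 2410374 < JDN 2411087, so the first date is earlier.

first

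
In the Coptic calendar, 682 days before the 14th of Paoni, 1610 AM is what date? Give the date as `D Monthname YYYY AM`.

JDN of the 14th of Paoni, 1610 AM = 2413000.
2413000 − 682 = 2412318.
JDN 2412318 in the Coptic calendar is 2 Mesori 1608 AM.

2 Mesori 1608 AM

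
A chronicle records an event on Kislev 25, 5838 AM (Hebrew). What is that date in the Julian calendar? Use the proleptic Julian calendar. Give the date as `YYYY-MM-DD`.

2077-11-28

Julian Day Number of the source date = 2480014.
Converting JDN 2480014 to the Julian calendar gives 28 November 2077 CE.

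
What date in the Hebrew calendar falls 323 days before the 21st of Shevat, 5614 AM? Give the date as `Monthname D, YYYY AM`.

Adar II 23, 5613 AM

The starting date is JDN 2398269; 2398269 − 323 = 2397946.
JDN 2397946 corresponds to Adar II 23, 5613 AM.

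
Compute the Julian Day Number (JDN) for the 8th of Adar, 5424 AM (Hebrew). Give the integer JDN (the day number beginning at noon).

2328888

Equivalently 5 March 1664 (Gregorian).
JDN 2451545 is 1 January 2000 CE (Gregorian); the target day is −122657 days from there, so JDN = 2328888.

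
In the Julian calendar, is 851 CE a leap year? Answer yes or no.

851 mod 4 = 3, so it is a common year in the Julian calendar.

no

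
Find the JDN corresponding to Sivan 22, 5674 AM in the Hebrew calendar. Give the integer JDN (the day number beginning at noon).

2420300

Equivalently 16 June 1914 (Gregorian).
JDN 2400001 is 17 November 1858 CE (Gregorian), MJD 0; the target day is +20299 days from there, so JDN = 2420300.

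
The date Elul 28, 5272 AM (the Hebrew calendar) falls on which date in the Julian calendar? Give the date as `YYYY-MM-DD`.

1512-09-09

Both dates share Julian Day Number 2273568; in the Julian calendar that is 9 September 1512 CE.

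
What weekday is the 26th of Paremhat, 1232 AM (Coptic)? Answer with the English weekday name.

Saturday

In the proleptic Gregorian calendar this is 1 April 1516 (JDN 2274858).
JDN 2274858 mod 7 = 5, and JDN 0 was a Monday, so this is a Saturday.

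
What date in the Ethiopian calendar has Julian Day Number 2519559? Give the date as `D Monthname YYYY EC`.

10 Megabit 2178 EC

The Gregorian equivalent of JDN 2519559 is 20 March 2186.
In the Ethiopian calendar that day is 10 Megabit 2178 EC.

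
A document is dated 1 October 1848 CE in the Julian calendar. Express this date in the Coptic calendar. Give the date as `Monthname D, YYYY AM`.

Paopi 4, 1565 AM

The source date corresponds to 13 October 1848 in the Gregorian calendar (JDN 2396314).
That day falls on 4 Paopi 1565 AM in the Coptic calendar.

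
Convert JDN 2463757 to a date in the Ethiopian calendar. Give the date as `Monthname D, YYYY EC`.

The Gregorian equivalent of JDN 2463757 is 8 June 2033.
In the Ethiopian calendar that day is Sene 1, 2025 EC.

Sene 1, 2025 EC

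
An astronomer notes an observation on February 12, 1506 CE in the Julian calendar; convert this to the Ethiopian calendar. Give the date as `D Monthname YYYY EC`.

Both dates share Julian Day Number 2271167; in the Ethiopian calendar that is 18 Yekatit 1498 EC.

18 Yekatit 1498 EC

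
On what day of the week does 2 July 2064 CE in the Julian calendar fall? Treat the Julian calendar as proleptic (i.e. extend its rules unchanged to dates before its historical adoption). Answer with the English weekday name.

In the Gregorian calendar this is 15 July 2064 (JDN 2475117).
2475117 ≡ 1 (mod 7); counting from Monday = 0 gives Tuesday.

Tuesday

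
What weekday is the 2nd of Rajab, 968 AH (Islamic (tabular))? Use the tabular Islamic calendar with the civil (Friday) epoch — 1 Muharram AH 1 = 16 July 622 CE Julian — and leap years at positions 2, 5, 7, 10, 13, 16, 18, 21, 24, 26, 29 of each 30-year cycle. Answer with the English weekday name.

This is JDN 2291291 (29 March 1561 Gregorian).
2291291 ≡ 2 (mod 7); counting from Monday = 0 gives Wednesday.

Wednesday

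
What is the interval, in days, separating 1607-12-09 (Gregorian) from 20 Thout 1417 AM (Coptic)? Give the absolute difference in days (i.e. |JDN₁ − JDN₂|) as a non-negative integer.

JDN of the first date = 2308347.
JDN of the second date = 2342243.
|2342243 − 2308347| = 33896.

33896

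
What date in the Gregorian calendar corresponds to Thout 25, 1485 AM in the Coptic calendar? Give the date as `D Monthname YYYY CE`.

Julian Day Number of the source date = 2367085.
Converting JDN 2367085 to the Gregorian calendar gives 3 October 1768 CE.

3 October 1768 CE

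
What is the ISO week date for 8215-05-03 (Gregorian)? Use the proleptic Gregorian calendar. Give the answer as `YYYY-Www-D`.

The weekday is Wednesday (ISO weekday 3).
That Wednesday belongs to ISO week 18 of ISO year 8215.

8215-W18-3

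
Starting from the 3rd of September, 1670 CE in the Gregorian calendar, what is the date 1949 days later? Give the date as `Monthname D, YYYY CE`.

January 4, 1676 CE

The starting date is JDN 2331261; 2331261 + 1949 = 2333210.
JDN 2333210 corresponds to January 4, 1676 CE.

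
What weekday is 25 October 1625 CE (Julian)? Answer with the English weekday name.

Tuesday

This is JDN 2314887 (4 November 1625 Gregorian).
JDN 2314887 mod 7 = 1, and JDN 0 was a Monday, so this is a Tuesday.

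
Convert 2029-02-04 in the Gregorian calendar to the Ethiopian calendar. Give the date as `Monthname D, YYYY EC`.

Tir 27, 2021 EC

Julian Day Number of the source date = 2462172.
Converting JDN 2462172 to the Ethiopian calendar gives 27 Tir 2021 EC.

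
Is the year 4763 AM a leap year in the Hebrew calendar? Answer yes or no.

Hebrew year 4763 is year 13 of its 19-year Metonic cycle; leap years are at positions 3, 6, 8, 11, 14, 17, 19, so it is a common year (12 months).

no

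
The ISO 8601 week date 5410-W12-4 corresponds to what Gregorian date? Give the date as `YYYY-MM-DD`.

5410-03-22

ISO week 1 of 5410 is the week containing the first Thursday of 5410.
Week 12, day 4 (Thursday) lands on 5410-03-22.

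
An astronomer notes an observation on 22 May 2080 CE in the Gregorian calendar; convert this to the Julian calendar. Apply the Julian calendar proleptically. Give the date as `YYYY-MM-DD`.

2080-05-09

The Julian–Gregorian offset here is 13 days (Julian trailing).
22 May 2080 Gregorian − 13 days → 9 May 2080 Julian.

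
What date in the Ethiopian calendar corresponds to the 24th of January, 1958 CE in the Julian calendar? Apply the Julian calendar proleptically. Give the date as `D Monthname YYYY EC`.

Both dates share Julian Day Number 2436241; in the Ethiopian calendar that is 29 Tir 1950 EC.

29 Tir 1950 EC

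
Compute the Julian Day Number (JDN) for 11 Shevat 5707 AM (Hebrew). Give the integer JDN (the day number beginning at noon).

2432218

In the Gregorian calendar the same day is 1 February 1947.
JDN 2451545 is 1 January 2000 CE (Gregorian); the target day is −19327 days from there, so JDN = 2432218.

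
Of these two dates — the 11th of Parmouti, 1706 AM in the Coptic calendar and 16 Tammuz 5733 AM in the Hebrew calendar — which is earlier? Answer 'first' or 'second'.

second

Converting both to JDN: 2448001 vs 2441880; the smaller is the second.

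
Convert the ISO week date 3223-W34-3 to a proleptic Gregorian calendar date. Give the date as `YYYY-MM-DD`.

3223-08-23

ISO week 1 of 3223 is the week containing the first Thursday of 3223.
Week 34, day 3 (Wednesday) lands on 3223-08-23.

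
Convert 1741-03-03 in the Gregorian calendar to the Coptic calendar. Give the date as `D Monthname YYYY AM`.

26 Meshir 1457 AM

Both dates share Julian Day Number 2357009; in the Coptic calendar that is 26 Meshir 1457 AM.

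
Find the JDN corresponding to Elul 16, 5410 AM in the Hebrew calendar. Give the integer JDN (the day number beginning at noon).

2323965

In the Gregorian calendar the same day is 12 September 1650.
JDN 2451545 is 1 January 2000 CE (Gregorian); the target day is −127580 days from there, so JDN = 2323965.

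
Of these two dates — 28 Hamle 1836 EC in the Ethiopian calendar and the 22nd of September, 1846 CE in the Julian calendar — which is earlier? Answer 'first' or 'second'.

First date → JDN 2394782; second date → JDN 2395574.
JDN 2394782 < JDN 2395574, so the first date is earlier.

first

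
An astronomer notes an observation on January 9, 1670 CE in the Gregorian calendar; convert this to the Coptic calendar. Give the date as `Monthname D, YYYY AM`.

Julian Day Number of the source date = 2331024.
Converting JDN 2331024 to the Coptic calendar gives 4 Tobi 1386 AM.

Tobi 4, 1386 AM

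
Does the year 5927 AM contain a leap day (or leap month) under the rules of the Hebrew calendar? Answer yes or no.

no

Hebrew year 5927 is year 18 of its 19-year Metonic cycle; leap years are at positions 3, 6, 8, 11, 14, 17, 19, so it is a common year (12 months).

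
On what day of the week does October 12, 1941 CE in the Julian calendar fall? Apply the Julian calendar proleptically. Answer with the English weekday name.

Saturday

This is JDN 2430293 (25 October 1941 Gregorian).
JDN 2430293 mod 7 = 5, and JDN 0 was a Monday, so this is a Saturday.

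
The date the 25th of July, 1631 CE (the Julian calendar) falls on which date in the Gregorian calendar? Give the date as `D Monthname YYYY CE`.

The Julian–Gregorian offset here is 10 days (Julian trailing).
25 July 1631 Julian + 10 days → 4 August 1631 Gregorian.

4 August 1631 CE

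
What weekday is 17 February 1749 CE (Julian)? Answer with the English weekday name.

Friday

Equivalently 28 February 1749 Gregorian, JDN 2359928.
Since JDN mod 7 = 4 (0 = Monday), the day is Friday.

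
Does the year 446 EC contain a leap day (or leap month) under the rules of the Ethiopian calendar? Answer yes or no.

446 mod 4 = 2; in the Ethiopian calendar a year is leap when year mod 4 = 3, so it is a common year.

no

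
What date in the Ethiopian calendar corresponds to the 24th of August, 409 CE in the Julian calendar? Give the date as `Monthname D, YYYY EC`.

Pagume 1, 401 EC

The source date corresponds to 25 August 409 in the proleptic Gregorian calendar (JDN 1870681).
That day falls on 1 Pagume 401 EC in the Ethiopian calendar.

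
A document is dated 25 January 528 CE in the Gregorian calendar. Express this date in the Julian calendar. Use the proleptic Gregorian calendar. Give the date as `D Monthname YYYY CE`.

At this point the Julian calendar is 2 days behind the Gregorian.
25 January 528 Gregorian − 2 days → 23 January 528 Julian.

23 January 528 CE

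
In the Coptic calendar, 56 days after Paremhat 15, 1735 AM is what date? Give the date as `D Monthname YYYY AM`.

JDN of Paremhat 15, 1735 AM = 2458567.
2458567 + 56 = 2458623.
JDN 2458623 in the Coptic calendar is 11 Pashons 1735 AM.

11 Pashons 1735 AM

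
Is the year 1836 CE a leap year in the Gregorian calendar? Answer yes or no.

1836 is divisible by 4 and not by 100, so it is a leap year.

yes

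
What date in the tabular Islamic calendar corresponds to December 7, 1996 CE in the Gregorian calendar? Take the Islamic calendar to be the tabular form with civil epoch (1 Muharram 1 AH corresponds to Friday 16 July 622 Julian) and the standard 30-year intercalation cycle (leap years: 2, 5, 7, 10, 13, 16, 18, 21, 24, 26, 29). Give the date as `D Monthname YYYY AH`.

Julian Day Number of the source date = 2450425.
Converting JDN 2450425 to the tabular Islamic calendar gives 26 Rajab 1417 AH.

26 Rajab 1417 AH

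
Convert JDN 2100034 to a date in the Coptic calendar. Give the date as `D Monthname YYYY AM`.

7 Mesori 753 AM

JDN 2100034 is 6 August 1037 in the proleptic Gregorian calendar.
In the Coptic calendar that day is 7 Mesori 753 AM.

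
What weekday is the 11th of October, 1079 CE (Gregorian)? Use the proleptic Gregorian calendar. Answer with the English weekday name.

JDN 2115440 mod 7 = 5, and JDN 0 was a Monday, so this is a Saturday.

Saturday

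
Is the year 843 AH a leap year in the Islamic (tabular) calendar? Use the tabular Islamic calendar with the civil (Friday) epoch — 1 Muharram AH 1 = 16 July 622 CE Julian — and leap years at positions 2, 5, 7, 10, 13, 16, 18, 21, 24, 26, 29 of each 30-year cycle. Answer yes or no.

no

Year 843 AH is year 3 of its 30-year cycle; leap positions are 2, 5, 7, 10, 13, 16, 18, 21, 24, 26, 29, so it is a common year (354 days).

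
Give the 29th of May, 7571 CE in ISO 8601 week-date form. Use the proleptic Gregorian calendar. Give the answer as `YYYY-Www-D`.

The weekday is Saturday (ISO weekday 6).
That Saturday belongs to ISO week 21 of ISO year 7571.

7571-W21-6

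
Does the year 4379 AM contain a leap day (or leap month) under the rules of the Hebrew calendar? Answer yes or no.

no

Hebrew year 4379 is year 9 of its 19-year Metonic cycle; leap years are at positions 3, 6, 8, 11, 14, 17, 19, so it is a common year (12 months).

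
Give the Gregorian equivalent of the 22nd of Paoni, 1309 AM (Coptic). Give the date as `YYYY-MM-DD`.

1593-06-26

Julian Day Number of the source date = 2303068.
Converting JDN 2303068 to the Gregorian calendar gives 26 June 1593 CE.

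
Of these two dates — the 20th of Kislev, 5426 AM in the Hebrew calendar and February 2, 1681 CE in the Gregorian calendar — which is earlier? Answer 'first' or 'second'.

first

The two dates have Julian Day Numbers 2329521 and 2335066 respectively.
Since 2329521 < 2335066, the first date comes first.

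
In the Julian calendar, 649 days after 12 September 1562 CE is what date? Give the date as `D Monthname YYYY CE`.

JDN of 12 September 1562 CE = 2291833.
2291833 + 649 = 2292482.
JDN 2292482 in the Julian calendar is 22 June 1564 CE.

22 June 1564 CE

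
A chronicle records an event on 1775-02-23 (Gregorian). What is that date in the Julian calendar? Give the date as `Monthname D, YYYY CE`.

For dates in this range the Gregorian date is 11 days ahead of the Julian.
23 February 1775 Gregorian − 11 days → 12 February 1775 Julian.

February 12, 1775 CE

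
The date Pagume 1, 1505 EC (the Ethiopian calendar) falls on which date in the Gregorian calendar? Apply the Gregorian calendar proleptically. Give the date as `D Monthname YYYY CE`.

Julian Day Number of the source date = 2273917.
Converting JDN 2273917 to the Gregorian calendar gives 3 September 1513 CE.

3 September 1513 CE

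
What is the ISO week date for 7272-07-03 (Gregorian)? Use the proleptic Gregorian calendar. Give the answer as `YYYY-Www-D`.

7272-W26-7

The weekday is Sunday (ISO weekday 7).
That Sunday belongs to ISO week 26 of ISO year 7272.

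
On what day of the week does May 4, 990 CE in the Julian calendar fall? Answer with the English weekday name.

This is JDN 2082779 (9 May 990 Gregorian).
JDN 2082779 mod 7 = 6, and JDN 0 was a Monday, so this is a Sunday.

Sunday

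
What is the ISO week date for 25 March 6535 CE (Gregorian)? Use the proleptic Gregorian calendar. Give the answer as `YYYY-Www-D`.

6535-W12-5

The weekday is Friday (ISO weekday 5).
That Friday belongs to ISO week 12 of ISO year 6535.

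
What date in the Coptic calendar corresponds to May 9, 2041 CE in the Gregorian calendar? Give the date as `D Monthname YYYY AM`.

1 Pashons 1757 AM

Julian Day Number of the source date = 2466649.
Converting JDN 2466649 to the Coptic calendar gives 1 Pashons 1757 AM.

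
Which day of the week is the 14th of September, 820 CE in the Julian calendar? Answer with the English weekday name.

Equivalently 18 September 820 Gregorian, JDN 2020820.
2020820 ≡ 4 (mod 7); counting from Monday = 0 gives Friday.

Friday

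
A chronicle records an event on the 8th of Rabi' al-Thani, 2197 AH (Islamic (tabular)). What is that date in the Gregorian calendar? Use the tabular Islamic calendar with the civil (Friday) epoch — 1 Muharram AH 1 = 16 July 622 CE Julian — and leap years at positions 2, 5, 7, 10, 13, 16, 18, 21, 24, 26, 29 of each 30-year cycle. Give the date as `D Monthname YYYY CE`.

2 June 2753 CE

Julian Day Number of the source date = 2726725.
Converting JDN 2726725 to the Gregorian calendar gives 2 June 2753 CE.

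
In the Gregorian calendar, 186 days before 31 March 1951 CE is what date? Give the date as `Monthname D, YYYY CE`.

Counting 186 days back from JDN 2433737 reaches JDN 2433551, which is September 26, 1950 CE.

September 26, 1950 CE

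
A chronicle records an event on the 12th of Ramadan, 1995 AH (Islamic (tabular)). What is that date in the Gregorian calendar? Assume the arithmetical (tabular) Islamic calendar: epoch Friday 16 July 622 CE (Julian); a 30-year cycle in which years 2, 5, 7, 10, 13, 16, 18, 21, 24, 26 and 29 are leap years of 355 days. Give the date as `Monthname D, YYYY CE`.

Julian Day Number of the source date = 2655294.
Converting JDN 2655294 to the Gregorian calendar gives 5 November 2557 CE.

November 5, 2557 CE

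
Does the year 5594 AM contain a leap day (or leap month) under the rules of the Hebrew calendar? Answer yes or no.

Hebrew year 5594 is year 8 of its 19-year Metonic cycle; leap years are at positions 3, 6, 8, 11, 14, 17, 19, so it is a leap year (13 months).

yes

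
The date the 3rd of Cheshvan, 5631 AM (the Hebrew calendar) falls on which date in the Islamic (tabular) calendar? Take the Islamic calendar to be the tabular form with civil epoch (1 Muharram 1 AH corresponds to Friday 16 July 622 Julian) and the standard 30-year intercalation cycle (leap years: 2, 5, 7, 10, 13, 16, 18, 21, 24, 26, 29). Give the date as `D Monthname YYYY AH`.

2 Sha'ban 1287 AH

The source date corresponds to 28 October 1870 in the Gregorian calendar (JDN 2404364).
That day falls on 2 Sha'ban 1287 AH in the tabular Islamic calendar.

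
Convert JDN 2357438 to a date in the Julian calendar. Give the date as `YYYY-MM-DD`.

1742-04-25

JDN 2357438 is 6 May 1742 in the Gregorian calendar.
In the Julian calendar that day is 1742-04-25.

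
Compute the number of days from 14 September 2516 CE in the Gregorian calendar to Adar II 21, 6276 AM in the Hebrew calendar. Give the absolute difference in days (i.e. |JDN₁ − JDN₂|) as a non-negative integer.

JDN of the first date = 2640267.
JDN of the second date = 2640095.
|2640095 − 2640267| = 172.

172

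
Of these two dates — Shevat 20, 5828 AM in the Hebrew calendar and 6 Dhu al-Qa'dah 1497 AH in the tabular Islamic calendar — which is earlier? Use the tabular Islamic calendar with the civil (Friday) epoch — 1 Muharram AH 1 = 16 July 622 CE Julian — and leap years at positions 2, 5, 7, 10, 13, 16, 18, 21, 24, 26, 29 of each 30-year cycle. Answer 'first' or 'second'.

first

Converting both to JDN: 2476405 vs 2478873; the smaller is the first.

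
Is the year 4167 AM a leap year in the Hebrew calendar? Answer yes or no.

yes

Hebrew year 4167 is year 6 of its 19-year Metonic cycle; leap years are at positions 3, 6, 8, 11, 14, 17, 19, so it is a leap year (13 months).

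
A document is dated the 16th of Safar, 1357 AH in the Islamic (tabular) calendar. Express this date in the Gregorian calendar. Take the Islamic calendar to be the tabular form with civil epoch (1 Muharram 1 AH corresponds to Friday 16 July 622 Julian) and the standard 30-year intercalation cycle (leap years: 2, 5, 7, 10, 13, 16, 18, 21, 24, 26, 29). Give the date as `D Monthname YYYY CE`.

Julian Day Number of the source date = 2429006.
Converting JDN 2429006 to the Gregorian calendar gives 17 April 1938 CE.

17 April 1938 CE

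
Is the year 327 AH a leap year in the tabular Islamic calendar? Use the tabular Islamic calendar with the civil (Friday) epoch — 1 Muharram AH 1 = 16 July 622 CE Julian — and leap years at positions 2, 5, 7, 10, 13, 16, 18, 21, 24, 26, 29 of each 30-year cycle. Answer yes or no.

no

Year 327 AH is year 27 of its 30-year cycle; leap positions are 2, 5, 7, 10, 13, 16, 18, 21, 24, 26, 29, so it is a common year (354 days).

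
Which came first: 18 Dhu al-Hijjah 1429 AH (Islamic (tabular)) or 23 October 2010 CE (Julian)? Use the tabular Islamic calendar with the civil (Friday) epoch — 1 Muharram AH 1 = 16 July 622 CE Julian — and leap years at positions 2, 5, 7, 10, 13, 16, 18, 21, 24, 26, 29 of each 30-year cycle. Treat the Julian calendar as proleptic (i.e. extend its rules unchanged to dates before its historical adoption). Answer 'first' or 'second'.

The two dates have Julian Day Numbers 2454818 and 2455506 respectively.
Since 2454818 < 2455506, the first date comes first.

first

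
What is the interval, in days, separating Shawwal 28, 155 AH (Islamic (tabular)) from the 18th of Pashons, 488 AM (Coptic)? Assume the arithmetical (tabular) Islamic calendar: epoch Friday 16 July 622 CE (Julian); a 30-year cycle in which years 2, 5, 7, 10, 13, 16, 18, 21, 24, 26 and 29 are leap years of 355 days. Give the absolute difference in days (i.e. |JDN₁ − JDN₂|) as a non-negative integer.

First date → JDN 2003305; second date → JDN 2003164.
The interval is |2003305 − 2003164| = 141 days.

141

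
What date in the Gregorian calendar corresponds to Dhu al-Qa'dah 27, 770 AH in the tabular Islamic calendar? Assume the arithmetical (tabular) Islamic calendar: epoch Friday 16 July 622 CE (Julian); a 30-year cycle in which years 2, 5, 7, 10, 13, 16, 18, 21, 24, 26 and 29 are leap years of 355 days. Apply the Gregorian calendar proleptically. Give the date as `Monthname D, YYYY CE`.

Julian Day Number of the source date = 2221269.
Converting JDN 2221269 to the Gregorian calendar gives 11 July 1369 CE.

July 11, 1369 CE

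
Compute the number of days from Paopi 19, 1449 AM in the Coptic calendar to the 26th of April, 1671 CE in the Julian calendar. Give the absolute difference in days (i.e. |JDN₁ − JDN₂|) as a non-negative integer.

22454

JDN of the first date = 2353960.
JDN of the second date = 2331506.
|2331506 − 2353960| = 22454.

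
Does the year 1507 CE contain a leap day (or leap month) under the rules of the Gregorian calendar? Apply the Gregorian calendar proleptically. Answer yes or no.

1507 is not divisible by 4, so it is a common year.

no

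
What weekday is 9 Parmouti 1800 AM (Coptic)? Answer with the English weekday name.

In the Gregorian calendar this is 17 April 2084 (JDN 2482333).
JDN 2482333 mod 7 = 0, and JDN 0 was a Monday, so this is a Monday.

Monday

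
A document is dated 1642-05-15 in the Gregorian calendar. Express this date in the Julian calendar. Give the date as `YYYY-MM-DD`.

1642-05-05

The Julian–Gregorian offset here is 10 days (Julian trailing).
15 May 1642 Gregorian − 10 days → 5 May 1642 Julian.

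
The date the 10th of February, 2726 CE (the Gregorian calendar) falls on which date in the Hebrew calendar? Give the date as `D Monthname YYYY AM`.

15 Shevat 6486 AM

Both dates share Julian Day Number 2716751; in the Hebrew calendar that is 15 Shevat 6486 AM.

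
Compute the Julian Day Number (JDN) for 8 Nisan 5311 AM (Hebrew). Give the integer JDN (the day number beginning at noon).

2287634

In the proleptic Gregorian calendar the same day is 25 March 1551.
JDN 2451545 is 1 January 2000 CE (Gregorian); the target day is −163911 days from there, so JDN = 2287634.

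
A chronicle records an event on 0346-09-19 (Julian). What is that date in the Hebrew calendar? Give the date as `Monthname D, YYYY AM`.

Tishrei 16, 4107 AM

The source date corresponds to 20 September 346 in the proleptic Gregorian calendar (JDN 1847696).
That day falls on 16 Tishrei 4107 AM in the Hebrew calendar.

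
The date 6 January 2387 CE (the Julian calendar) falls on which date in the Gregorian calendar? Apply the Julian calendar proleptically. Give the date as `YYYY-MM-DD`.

At this point the Julian calendar is 16 days behind the Gregorian.
6 January 2387 Julian + 16 days → 22 January 2387 Gregorian.

2387-01-22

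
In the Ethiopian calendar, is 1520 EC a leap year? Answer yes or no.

no

1520 mod 4 = 0; in the Ethiopian calendar a year is leap when year mod 4 = 3, so it is a common year.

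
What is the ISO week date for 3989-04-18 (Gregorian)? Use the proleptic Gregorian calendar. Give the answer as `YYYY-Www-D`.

The weekday is Tuesday (ISO weekday 2).
That Tuesday belongs to ISO week 16 of ISO year 3989.

3989-W16-2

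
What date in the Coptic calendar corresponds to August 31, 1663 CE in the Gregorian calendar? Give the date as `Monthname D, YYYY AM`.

Both dates share Julian Day Number 2328701; in the Coptic calendar that is 28 Mesori 1379 AM.

Mesori 28, 1379 AM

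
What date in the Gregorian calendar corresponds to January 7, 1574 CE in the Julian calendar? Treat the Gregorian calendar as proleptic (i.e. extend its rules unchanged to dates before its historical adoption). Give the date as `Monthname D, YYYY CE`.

January 17, 1574 CE

The Julian–Gregorian offset here is 10 days (Julian trailing).
7 January 1574 Julian + 10 days → 17 January 1574 Gregorian.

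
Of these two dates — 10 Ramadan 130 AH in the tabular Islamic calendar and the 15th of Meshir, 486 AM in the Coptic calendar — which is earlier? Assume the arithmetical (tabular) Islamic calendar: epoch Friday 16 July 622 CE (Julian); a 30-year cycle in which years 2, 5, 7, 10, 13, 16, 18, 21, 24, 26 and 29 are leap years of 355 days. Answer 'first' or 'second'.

First date → JDN 1994398; second date → JDN 2002340.
JDN 1994398 < JDN 2002340, so the first date is earlier.

first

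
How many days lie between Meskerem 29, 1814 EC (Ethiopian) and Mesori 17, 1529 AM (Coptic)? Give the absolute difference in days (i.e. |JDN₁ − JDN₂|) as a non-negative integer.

First date → JDN 2386447; second date → JDN 2383478.
The interval is |2386447 − 2383478| = 2969 days.

2969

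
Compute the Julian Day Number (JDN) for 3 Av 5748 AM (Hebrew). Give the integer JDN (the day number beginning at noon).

2447360

In the Gregorian calendar the same day is 17 July 1988.
JDN 2400001 is 17 November 1858 CE (Gregorian), MJD 0; the target day is +47359 days from there, so JDN = 2447360.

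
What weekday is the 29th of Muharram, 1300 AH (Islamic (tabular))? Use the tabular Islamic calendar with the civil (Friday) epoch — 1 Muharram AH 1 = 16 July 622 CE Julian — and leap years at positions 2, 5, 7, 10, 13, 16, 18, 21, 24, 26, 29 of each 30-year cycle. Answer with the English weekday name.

Equivalently 10 December 1882 Gregorian, JDN 2408790.
Since JDN mod 7 = 6 (0 = Monday), the day is Sunday.

Sunday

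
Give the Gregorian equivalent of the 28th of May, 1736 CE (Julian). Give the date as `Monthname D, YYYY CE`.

At this point the Julian calendar is 11 days behind the Gregorian.
28 May 1736 Julian + 11 days → 8 June 1736 Gregorian.

June 8, 1736 CE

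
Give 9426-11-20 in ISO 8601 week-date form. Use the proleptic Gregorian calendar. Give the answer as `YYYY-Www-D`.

9426-W47-1

The weekday is Monday (ISO weekday 1).
That Monday belongs to ISO week 47 of ISO year 9426.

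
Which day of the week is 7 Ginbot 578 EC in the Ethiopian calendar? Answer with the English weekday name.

Thursday

In the proleptic Gregorian calendar this is 4 May 586 (JDN 1935216).
JDN 1935216 mod 7 = 3, and JDN 0 was a Monday, so this is a Thursday.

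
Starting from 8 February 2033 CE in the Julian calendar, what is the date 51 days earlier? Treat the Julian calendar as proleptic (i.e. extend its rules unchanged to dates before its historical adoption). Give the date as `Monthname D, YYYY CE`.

Counting 51 days back from JDN 2463650 reaches JDN 2463599, which is December 19, 2032 CE.

December 19, 2032 CE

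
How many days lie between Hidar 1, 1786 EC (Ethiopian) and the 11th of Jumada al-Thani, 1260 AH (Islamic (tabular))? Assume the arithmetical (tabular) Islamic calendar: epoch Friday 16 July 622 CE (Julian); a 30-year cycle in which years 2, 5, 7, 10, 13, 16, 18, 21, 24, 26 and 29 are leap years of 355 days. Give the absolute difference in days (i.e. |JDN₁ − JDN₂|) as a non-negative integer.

18494

First date → JDN 2376252; second date → JDN 2394746.
The interval is |2376252 − 2394746| = 18494 days.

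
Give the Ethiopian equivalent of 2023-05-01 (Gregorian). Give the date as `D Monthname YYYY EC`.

23 Miyazya 2015 EC

Both dates share Julian Day Number 2460066; in the Ethiopian calendar that is 23 Miyazya 2015 EC.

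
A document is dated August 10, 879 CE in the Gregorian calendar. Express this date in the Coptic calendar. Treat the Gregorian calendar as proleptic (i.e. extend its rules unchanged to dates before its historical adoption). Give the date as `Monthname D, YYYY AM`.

Julian Day Number of the source date = 2042330.
Converting JDN 2042330 to the Coptic calendar gives 13 Mesori 595 AM.

Mesori 13, 595 AM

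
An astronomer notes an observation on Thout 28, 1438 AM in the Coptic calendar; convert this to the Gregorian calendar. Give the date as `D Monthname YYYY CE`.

6 October 1721 CE

Both dates share Julian Day Number 2349921; in the Gregorian calendar that is 6 October 1721 CE.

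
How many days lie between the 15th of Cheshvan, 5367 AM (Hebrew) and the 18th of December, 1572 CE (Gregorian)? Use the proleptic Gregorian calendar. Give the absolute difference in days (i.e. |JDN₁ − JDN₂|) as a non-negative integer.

JDN of the first date = 2307958.
JDN of the second date = 2295573.
|2295573 − 2307958| = 12385.

12385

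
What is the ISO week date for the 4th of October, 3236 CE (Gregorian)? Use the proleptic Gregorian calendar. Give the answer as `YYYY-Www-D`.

3236-W40-6

The weekday is Saturday (ISO weekday 6).
That Saturday belongs to ISO week 40 of ISO year 3236.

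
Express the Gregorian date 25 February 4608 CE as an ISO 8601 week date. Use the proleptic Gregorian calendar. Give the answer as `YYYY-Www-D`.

4608-W08-4

The weekday is Thursday (ISO weekday 4).
That Thursday belongs to ISO week 8 of ISO year 4608.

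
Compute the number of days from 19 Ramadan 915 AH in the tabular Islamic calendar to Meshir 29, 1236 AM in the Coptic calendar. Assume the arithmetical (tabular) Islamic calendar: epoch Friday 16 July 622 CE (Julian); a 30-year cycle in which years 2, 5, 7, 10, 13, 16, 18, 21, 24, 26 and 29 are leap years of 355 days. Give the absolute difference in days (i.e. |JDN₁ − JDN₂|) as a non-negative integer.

JDN of the first date = 2272585.
JDN of the second date = 2276292.
|2276292 − 2272585| = 3707.

3707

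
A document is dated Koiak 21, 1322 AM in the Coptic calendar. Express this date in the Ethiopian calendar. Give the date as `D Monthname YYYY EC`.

21 Tahsas 1598 EC

The source date corresponds to 27 December 1605 in the Gregorian calendar (JDN 2307635).
That day falls on 21 Tahsas 1598 EC in the Ethiopian calendar.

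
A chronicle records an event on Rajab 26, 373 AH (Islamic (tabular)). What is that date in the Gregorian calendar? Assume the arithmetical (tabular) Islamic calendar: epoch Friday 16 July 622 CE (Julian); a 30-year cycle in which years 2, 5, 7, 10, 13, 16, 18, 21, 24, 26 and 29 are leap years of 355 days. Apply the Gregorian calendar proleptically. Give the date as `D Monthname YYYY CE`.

Julian Day Number of the source date = 2080466.
Converting JDN 2080466 to the Gregorian calendar gives 8 January 984 CE.

8 January 984 CE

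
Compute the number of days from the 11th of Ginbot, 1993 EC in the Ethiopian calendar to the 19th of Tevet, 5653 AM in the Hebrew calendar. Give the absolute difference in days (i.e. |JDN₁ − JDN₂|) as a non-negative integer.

First date → JDN 2452049; second date → JDN 2412471.
The interval is |2452049 − 2412471| = 39578 days.

39578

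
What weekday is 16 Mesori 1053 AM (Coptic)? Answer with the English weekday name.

This is JDN 2209618 (17 August 1337 Gregorian).
JDN 2209618 mod 7 = 5, and JDN 0 was a Monday, so this is a Saturday.

Saturday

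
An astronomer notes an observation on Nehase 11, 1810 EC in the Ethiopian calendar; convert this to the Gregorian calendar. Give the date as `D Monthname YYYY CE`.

Both dates share Julian Day Number 2385298; in the Gregorian calendar that is 16 August 1818 CE.

16 August 1818 CE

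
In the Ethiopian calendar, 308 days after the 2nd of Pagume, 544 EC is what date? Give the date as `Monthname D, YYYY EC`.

Hamle 5, 545 EC

JDN of the 2nd of Pagume, 544 EC = 1922913.
1922913 + 308 = 1923221.
JDN 1923221 in the Ethiopian calendar is Hamle 5, 545 EC.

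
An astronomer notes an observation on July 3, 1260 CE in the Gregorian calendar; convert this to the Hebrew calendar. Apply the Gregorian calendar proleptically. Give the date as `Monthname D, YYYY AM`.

Tammuz 16, 5020 AM

Julian Day Number of the source date = 2181450.
Converting JDN 2181450 to the Hebrew calendar gives 16 Tammuz 5020 AM.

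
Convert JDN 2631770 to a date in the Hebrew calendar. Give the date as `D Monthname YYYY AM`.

The Gregorian equivalent of JDN 2631770 is 9 June 2493.
In the Hebrew calendar that day is 24 Sivan 6253 AM.

24 Sivan 6253 AM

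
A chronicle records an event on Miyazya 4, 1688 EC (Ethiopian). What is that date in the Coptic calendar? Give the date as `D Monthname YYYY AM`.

Both dates share Julian Day Number 2340611; in the Coptic calendar that is 4 Parmouti 1412 AM.

4 Parmouti 1412 AM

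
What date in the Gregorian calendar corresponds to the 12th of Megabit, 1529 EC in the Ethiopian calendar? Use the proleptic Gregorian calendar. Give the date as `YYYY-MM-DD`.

1537-03-18

Julian Day Number of the source date = 2282514.
Converting JDN 2282514 to the Gregorian calendar gives 18 March 1537 CE.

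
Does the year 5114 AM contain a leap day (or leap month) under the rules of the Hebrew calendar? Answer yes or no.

yes

Hebrew year 5114 is year 3 of its 19-year Metonic cycle; leap years are at positions 3, 6, 8, 11, 14, 17, 19, so it is a leap year (13 months).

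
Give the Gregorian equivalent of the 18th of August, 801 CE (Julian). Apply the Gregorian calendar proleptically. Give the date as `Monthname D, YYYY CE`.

August 22, 801 CE

The Julian–Gregorian offset here is 4 days (Julian trailing).
18 August 801 Julian + 4 days → 22 August 801 Gregorian.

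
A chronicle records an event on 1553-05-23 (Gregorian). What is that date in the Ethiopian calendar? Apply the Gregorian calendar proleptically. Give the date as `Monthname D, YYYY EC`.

Ginbot 18, 1545 EC

Julian Day Number of the source date = 2288424.
Converting JDN 2288424 to the Ethiopian calendar gives 18 Ginbot 1545 EC.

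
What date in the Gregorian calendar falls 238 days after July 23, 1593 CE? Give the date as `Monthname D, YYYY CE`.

March 18, 1594 CE

The starting date is JDN 2303095; 2303095 + 238 = 2303333.
JDN 2303333 corresponds to March 18, 1594 CE.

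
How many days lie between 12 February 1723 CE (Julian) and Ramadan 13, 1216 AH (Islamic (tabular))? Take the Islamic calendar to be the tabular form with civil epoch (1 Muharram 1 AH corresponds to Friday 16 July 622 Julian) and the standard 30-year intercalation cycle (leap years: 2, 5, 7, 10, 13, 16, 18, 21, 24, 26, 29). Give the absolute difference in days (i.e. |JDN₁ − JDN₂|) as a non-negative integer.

JDN of the first date = 2350426.
JDN of the second date = 2379243.
|2379243 − 2350426| = 28817.

28817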